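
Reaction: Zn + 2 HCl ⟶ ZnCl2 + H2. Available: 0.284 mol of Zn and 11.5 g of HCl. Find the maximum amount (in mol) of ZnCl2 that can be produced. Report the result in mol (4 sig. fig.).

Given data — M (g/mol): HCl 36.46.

n(Zn) = 0.2840 mol
n(HCl) = 11.50 / 36.46 = 0.3154 mol
n/ν → Zn: 0.2840, HCl: 0.1577; HCl is limiting.
n(ZnCl2) = (1/2) × 0.3154 = 0.1577 mol

0.1577 mol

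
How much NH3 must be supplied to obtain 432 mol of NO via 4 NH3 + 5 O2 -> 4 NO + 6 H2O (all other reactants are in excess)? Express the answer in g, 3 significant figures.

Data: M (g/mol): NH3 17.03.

7360 g

n(NO) = 432.0 mol
n(NH3) = (4/4) × 432.0 = 432.0 mol
mass = 432.0 × 17.03 = 7357 g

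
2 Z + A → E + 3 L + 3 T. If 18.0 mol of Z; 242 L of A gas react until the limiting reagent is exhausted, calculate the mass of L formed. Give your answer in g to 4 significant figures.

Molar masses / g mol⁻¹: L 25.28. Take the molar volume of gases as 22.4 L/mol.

682.6 g

n(Z) = 18.00 mol
n(A) = 242.0 / 22.4 = 10.80 mol
n/ν → Z: 9.000, A: 10.80; Z is limiting.
n(L) = (3/2) × 18.00 = 27.00 mol
mass = 27.00 × 25.28 = 682.6 g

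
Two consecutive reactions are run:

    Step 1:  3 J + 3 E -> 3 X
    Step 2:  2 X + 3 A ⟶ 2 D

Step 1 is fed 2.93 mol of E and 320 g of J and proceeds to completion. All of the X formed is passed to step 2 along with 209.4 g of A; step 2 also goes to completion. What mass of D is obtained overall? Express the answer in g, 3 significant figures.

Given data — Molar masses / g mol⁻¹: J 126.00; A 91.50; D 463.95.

Step 1:
n(E) = 2.930 mol
n(J) = 320.0 / 126.00 = 2.540 mol
n/ν → E: 0.9767, J: 0.8467; J is limiting.
n(X) produced = (3/3) × 2.540 = 2.540 mol
Step 2:
n(X) available = 2.540 mol
n(A) = 209.4 / 91.50 = 2.289 mol
n/ν → X: 1.270, A: 0.7630; A is limiting.
n(D) = (2/3) × 2.289 = 1.526 mol
mass = 1.526 × 463.95 = 708.0 g

708 g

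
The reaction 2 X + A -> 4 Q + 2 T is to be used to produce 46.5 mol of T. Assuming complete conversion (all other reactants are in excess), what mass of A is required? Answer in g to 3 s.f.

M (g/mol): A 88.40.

2060 g

n(T) = 46.50 mol
n(A) = (1/2) × 46.50 = 23.25 mol
mass = 23.25 × 88.40 = 2055 g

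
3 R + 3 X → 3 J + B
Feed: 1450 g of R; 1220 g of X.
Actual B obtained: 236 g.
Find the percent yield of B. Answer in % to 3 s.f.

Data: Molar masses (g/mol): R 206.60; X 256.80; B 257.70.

57.8 %

n(R) = 1450 / 206.60 = 7.018 mol
n(X) = 1220 / 256.80 = 4.751 mol
n/ν for R = 7.018/3 = 2.339
n/ν for X = 4.751/3 = 1.584
Smallest n/ν is X → limiting reagent.
theoretical n(B) = (1/3) × 4.751 = 1.584 mol → 408.2 g
% yield = 236 / 408.2 × 100 = 57.81 %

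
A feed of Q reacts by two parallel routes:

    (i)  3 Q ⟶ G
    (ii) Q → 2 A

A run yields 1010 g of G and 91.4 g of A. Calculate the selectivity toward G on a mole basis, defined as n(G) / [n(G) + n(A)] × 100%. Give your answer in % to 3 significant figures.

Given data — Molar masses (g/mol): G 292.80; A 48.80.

n(G) = 1010 / 292.80 = 3.449 mol
n(A) = 91.4 / 48.80 = 1.873 mol
selectivity = 3.449/(3.449+1.873) × 100 = 64.81 %

64.8 %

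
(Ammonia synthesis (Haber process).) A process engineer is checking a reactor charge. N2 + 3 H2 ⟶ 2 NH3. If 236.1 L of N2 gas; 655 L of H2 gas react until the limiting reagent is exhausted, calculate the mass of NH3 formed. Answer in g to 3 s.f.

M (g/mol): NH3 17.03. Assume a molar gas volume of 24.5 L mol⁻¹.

304 g

n(N2) = 236.1 / 24.5 = 9.637 mol
n(H2) = 655.0 / 24.5 = 26.73 mol
n/ν for N2 = 9.637/1 = 9.637
n/ν for H2 = 26.73/3 = 8.910
Smallest n/ν is H2 → limiting reagent.
n(NH3) = (2/3) × 26.73 = 17.82 mol
mass = 17.82 × 17.03 = 303.5 g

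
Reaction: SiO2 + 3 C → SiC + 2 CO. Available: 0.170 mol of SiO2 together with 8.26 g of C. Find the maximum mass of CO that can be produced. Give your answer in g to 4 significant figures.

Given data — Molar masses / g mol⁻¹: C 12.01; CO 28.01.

n(SiO2) = 0.1700 mol
n(C) = 8.260 / 12.01 = 0.6878 mol
n/ν for SiO2 = 0.1700/1 = 0.1700
n/ν for C = 0.6878/3 = 0.2293
Smallest n/ν is SiO2 → limiting reagent.
n(CO) = (2/1) × 0.1700 = 0.3400 mol
mass = 0.3400 × 28.01 = 9.523 g

9.523 g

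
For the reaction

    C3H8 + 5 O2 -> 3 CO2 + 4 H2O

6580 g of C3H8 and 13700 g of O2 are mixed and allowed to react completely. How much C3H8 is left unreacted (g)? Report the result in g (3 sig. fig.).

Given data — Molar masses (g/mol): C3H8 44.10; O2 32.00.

n(C3H8) = 6580 / 44.10 = 149.2 mol
n(O2) = 13700 / 32.00 = 428.1 mol
n/ν for C3H8 = 149.2/1 = 149.2
n/ν for O2 = 428.1/5 = 85.62
Smallest n/ν is O2 → limiting reagent.
C3H8 consumed = (1/5) × 428.1 = 85.62 mol
C3H8 remaining = 149.2 − 85.62 = 63.58 mol
mass = 63.58 × 44.10 = 2804 g

2800 g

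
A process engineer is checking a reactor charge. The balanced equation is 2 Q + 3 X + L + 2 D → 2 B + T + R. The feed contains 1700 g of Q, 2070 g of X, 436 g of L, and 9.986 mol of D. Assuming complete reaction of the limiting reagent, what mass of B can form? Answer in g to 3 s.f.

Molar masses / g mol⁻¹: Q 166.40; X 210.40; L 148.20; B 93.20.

548 g

n(Q) = 1700 / 166.40 = 10.22 mol
n(X) = 2070 / 210.40 = 9.838 mol
n(L) = 436.0 / 148.20 = 2.942 mol
n(D) = 9.986 mol
n/ν → Q: 5.110, X: 3.279, L: 2.942, D: 4.993; L is limiting.
n(B) = (2/1) × 2.942 = 5.884 mol
mass = 5.884 × 93.20 = 548.4 g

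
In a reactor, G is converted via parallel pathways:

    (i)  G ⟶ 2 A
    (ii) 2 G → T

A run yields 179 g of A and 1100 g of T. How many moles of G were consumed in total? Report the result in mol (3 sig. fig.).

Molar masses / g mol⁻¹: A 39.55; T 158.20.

16.2 mol

n(A) = 179 / 39.55 = 4.526 mol
n(T) = 1100 / 158.20 = 6.953 mol
n(G) via (i) = (1/2)×4.526 = 2.263 mol
n(G) via (ii) = (2/1)×6.953 = 13.91 mol
total n(G) = 2.263 + 13.91 = 16.17 mol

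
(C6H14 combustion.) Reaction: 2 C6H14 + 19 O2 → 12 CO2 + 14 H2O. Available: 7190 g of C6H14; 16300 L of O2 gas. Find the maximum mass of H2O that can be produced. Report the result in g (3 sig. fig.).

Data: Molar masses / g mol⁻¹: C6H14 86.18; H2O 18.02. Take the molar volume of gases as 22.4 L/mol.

9660 g

n(C6H14) = 7190 / 86.18 = 83.43 mol
n(O2) = 16300 / 22.4 = 727.7 mol
n/ν for C6H14 = 83.43/2 = 41.72
n/ν for O2 = 727.7/19 = 38.30
Smallest n/ν is O2 → limiting reagent.
n(H2O) = (14/19) × 727.7 = 536.2 mol
mass = 536.2 × 18.02 = 9662 g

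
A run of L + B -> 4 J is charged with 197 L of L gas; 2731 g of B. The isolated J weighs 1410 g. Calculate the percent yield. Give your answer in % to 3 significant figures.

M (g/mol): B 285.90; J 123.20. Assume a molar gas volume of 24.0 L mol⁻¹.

34.9 %

n(L) = 197.0 / 24.0 = 8.208 mol
n(B) = 2731 / 285.90 = 9.552 mol
n/ν → L: 8.208, B: 9.552; L is limiting.
theoretical n(J) = (4/1) × 8.208 = 32.83 mol → 4045 g
% yield = 1410 / 4045 × 100 = 34.86 %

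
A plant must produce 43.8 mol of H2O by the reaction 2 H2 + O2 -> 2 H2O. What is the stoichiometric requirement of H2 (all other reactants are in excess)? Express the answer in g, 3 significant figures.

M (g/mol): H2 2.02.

n(H2O) = 43.80 mol
n(H2) = (2/2) × 43.80 = 43.80 mol
mass = 43.80 × 2.02 = 88.48 g

88.5 g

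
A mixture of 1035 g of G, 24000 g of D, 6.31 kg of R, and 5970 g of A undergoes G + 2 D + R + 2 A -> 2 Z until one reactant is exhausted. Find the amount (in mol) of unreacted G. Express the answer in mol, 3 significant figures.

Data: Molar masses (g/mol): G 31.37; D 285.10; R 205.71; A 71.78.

n(G) = 1035 / 31.37 = 32.99 mol
n(D) = 24000 / 285.10 = 84.18 mol
n(R) = 6.310×1000 / 205.71 = 30.67 mol
n(A) = 5970 / 71.78 = 83.17 mol
n/ν for G = 32.99/1 = 32.99
n/ν for D = 84.18/2 = 42.09
n/ν for R = 30.67/1 = 30.67
n/ν for A = 83.17/2 = 41.59
Smallest n/ν is R → limiting reagent.
G consumed = (1/1) × 30.67 = 30.67 mol
G remaining = 32.99 − 30.67 = 2.320 mol

2.32 mol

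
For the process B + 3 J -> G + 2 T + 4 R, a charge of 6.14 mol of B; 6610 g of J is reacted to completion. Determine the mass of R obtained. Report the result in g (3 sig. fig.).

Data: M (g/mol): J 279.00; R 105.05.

2580 g

n(B) = 6.140 mol
n(J) = 6610 / 279.00 = 23.69 mol
n/ν → B: 6.140, J: 7.897; B is limiting.
n(R) = (4/1) × 6.140 = 24.56 mol
mass = 24.56 × 105.05 = 2580 g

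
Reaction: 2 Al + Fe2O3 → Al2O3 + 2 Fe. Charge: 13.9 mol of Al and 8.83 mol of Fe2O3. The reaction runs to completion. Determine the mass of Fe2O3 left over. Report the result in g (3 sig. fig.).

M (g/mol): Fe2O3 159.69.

300 g

n(Al) = 13.90 mol
n(Fe2O3) = 8.830 mol
n/ν → Al: 6.950, Fe2O3: 8.830; Al is limiting.
Fe2O3 consumed = (1/2) × 13.90 = 6.950 mol
Fe2O3 remaining = 8.830 − 6.950 = 1.880 mol
mass = 1.880 × 159.69 = 300.2 g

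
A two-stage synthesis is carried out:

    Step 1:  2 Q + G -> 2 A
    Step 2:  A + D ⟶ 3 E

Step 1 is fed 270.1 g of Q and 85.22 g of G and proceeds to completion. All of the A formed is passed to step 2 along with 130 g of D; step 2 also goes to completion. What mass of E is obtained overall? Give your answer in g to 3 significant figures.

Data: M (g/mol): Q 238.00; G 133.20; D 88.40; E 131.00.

Step 1:
n(Q) = 270.1 / 238.00 = 1.135 mol
n(G) = 85.22 / 133.20 = 0.6398 mol
n/ν → Q: 0.5675, G: 0.6398; Q is limiting.
n(A) produced = (2/2) × 1.135 = 1.135 mol
Step 2:
n(A) available = 1.135 mol
n(D) = 130.0 / 88.40 = 1.471 mol
n/ν → A: 1.135, D: 1.471; A is limiting.
n(E) = (3/1) × 1.135 = 3.405 mol
mass = 3.405 × 131.00 = 446.1 g

446 g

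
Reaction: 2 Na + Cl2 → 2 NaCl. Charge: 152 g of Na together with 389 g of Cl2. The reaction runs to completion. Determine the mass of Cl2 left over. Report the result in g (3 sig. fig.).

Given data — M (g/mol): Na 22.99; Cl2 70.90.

155 g

n(Na) = 152.0 / 22.99 = 6.612 mol
n(Cl2) = 389.0 / 70.90 = 5.487 mol
n/ν for Na = 6.612/2 = 3.306
n/ν for Cl2 = 5.487/1 = 5.487
Smallest n/ν is Na → limiting reagent.
Cl2 consumed = (1/2) × 6.612 = 3.306 mol
Cl2 remaining = 5.487 − 3.306 = 2.181 mol
mass = 2.181 × 70.90 = 154.6 g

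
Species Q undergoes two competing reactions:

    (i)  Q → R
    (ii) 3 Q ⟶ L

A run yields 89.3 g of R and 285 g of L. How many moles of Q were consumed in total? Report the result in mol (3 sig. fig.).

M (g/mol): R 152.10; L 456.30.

n(R) = 89.3 / 152.10 = 0.5871 mol
n(L) = 285 / 456.30 = 0.6246 mol
n(Q) via (i) = (1/1)×0.5871 = 0.5871 mol
n(Q) via (ii) = (3/1)×0.6246 = 1.874 mol
total n(Q) = 0.5871 + 1.874 = 2.461 mol

2.46 mol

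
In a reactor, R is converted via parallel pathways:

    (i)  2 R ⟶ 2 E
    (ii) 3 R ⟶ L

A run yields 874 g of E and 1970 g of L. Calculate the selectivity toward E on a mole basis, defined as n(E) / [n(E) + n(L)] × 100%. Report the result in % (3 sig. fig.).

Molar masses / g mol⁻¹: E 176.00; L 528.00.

57.1 %

n(E) = 874 / 176.00 = 4.966 mol
n(L) = 1970 / 528.00 = 3.731 mol
selectivity = 4.966/(4.966+3.731) × 100 = 57.10 %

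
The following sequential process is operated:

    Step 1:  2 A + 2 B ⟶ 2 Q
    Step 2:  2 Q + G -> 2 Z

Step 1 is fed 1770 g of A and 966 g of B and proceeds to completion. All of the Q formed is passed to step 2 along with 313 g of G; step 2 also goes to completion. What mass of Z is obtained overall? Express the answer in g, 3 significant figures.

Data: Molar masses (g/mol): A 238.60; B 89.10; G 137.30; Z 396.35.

Step 1:
n(A) = 1770 / 238.60 = 7.418 mol
n(B) = 966.0 / 89.10 = 10.84 mol
n/ν for A = 7.418/2 = 3.709
n/ν for B = 10.84/2 = 5.420
Smallest n/ν is A → limiting reagent.
n(Q) produced = (2/2) × 7.418 = 7.418 mol
Step 2:
n(Q) available = 7.418 mol
n(G) = 313.0 / 137.30 = 2.280 mol
n/ν for Q = 7.418/2 = 3.709
n/ν for G = 2.280/1 = 2.280
Smallest n/ν is G → limiting reagent.
n(Z) = (2/1) × 2.280 = 4.560 mol
mass = 4.560 × 396.35 = 1807 g

1810 g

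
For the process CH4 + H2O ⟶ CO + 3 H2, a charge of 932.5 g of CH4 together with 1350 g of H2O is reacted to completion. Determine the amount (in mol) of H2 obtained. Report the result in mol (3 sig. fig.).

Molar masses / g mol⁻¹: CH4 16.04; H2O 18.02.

n(CH4) = 932.5 / 16.04 = 58.14 mol
n(H2O) = 1350 / 18.02 = 74.92 mol
n/ν → CH4: 58.14, H2O: 74.92; CH4 is limiting.
n(H2) = (3/1) × 58.14 = 174.4 mol

174 mol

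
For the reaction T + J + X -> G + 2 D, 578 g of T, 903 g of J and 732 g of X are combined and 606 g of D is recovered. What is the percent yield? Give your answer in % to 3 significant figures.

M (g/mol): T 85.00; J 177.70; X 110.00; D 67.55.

n(T) = 578.0 / 85.00 = 6.800 mol
n(J) = 903.0 / 177.70 = 5.082 mol
n(X) = 732.0 / 110.00 = 6.655 mol
n/ν for T = 6.800/1 = 6.800
n/ν for J = 5.082/1 = 5.082
n/ν for X = 6.655/1 = 6.655
Smallest n/ν is J → limiting reagent.
theoretical n(D) = (2/1) × 5.082 = 10.16 mol → 686.3 g
% yield = 606 / 686.3 × 100 = 88.30 %

88.3 %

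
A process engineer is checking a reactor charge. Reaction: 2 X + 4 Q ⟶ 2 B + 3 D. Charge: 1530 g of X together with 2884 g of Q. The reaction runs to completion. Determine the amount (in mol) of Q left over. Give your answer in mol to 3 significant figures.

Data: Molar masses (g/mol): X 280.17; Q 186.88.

4.51 mol

n(X) = 1530 / 280.17 = 5.461 mol
n(Q) = 2884 / 186.88 = 15.43 mol
n/ν for X = 5.461/2 = 2.731
n/ν for Q = 15.43/4 = 3.858
Smallest n/ν is X → limiting reagent.
Q consumed = (4/2) × 5.461 = 10.92 mol
Q remaining = 15.43 − 10.92 = 4.510 mol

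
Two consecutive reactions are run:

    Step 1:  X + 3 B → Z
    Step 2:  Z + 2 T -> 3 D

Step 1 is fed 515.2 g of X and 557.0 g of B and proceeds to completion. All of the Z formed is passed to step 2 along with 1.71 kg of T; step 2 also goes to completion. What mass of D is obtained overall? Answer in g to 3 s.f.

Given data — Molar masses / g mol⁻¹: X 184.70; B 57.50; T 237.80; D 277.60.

2320 g

Step 1:
n(X) = 515.2 / 184.70 = 2.789 mol
n(B) = 557.0 / 57.50 = 9.687 mol
n/ν for X = 2.789/1 = 2.789
n/ν for B = 9.687/3 = 3.229
Smallest n/ν is X → limiting reagent.
n(Z) produced = (1/1) × 2.789 = 2.789 mol
Step 2:
n(Z) available = 2.789 mol
n(T) = 1.710×1000 / 237.80 = 7.191 mol
n/ν for Z = 2.789/1 = 2.789
n/ν for T = 7.191/2 = 3.596
Smallest n/ν is Z → limiting reagent.
n(D) = (3/1) × 2.789 = 8.367 mol
mass = 8.367 × 277.60 = 2323 g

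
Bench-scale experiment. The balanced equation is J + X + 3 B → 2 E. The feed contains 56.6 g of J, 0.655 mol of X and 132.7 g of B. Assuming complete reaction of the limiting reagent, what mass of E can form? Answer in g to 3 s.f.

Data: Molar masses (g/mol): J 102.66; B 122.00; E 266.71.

193 g

n(J) = 56.60 / 102.66 = 0.5513 mol
n(X) = 0.6550 mol
n(B) = 132.7 / 122.00 = 1.088 mol
n/ν → J: 0.5513, X: 0.6550, B: 0.3627; B is limiting.
n(E) = (2/3) × 1.088 = 0.7253 mol
mass = 0.7253 × 266.71 = 193.4 g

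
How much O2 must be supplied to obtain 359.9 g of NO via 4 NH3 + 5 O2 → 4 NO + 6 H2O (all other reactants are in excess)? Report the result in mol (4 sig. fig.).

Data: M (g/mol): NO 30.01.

n(NO) = 359.9 / 30.01 = 11.99 mol
n(O2) = (5/4) × 11.99 = 14.99 mol

14.99 mol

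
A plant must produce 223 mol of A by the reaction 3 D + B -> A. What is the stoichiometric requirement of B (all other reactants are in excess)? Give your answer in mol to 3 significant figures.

n(A) = 223.0 mol
n(B) = (1/1) × 223.0 = 223.0 mol

223 mol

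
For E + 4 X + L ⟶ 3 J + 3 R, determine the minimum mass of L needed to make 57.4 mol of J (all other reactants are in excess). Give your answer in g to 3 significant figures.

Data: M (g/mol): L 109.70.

2100 g

n(J) = 57.40 mol
n(L) = (1/3) × 57.40 = 19.13 mol
mass = 19.13 × 109.70 = 2099 g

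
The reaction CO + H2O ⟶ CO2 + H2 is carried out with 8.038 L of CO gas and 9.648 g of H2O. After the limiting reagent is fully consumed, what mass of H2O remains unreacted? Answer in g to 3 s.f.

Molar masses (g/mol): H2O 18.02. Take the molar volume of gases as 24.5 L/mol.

3.74 g

n(CO) = 8.038 / 24.5 = 0.3281 mol
n(H2O) = 9.648 / 18.02 = 0.5354 mol
n/ν → CO: 0.3281, H2O: 0.5354; CO is limiting.
H2O consumed = (1/1) × 0.3281 = 0.3281 mol
H2O remaining = 0.5354 − 0.3281 = 0.2073 mol
mass = 0.2073 × 18.02 = 3.736 g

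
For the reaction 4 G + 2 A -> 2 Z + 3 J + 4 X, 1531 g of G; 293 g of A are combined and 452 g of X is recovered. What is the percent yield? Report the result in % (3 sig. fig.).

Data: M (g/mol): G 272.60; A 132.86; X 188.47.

n(G) = 1531 / 272.60 = 5.616 mol
n(A) = 293.0 / 132.86 = 2.205 mol
n/ν → G: 1.404, A: 1.103; A is limiting.
theoretical n(X) = (4/2) × 2.205 = 4.410 mol → 831.2 g
% yield = 452 / 831.2 × 100 = 54.38 %

54.4 %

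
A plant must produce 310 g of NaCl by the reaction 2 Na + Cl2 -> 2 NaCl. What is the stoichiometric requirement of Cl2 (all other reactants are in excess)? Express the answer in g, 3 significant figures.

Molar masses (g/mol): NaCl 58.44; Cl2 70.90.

188 g

n(NaCl) = 310 / 58.44 = 5.305 mol
n(Cl2) = (1/2) × 5.305 = 2.653 mol
mass = 2.653 × 70.90 = 188.1 g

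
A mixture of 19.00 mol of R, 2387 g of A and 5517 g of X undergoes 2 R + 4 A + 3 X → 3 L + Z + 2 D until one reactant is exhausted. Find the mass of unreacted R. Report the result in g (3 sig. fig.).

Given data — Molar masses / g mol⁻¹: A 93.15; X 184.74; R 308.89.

n(R) = 19.00 mol
n(A) = 2387 / 93.15 = 25.63 mol
n(X) = 5517 / 184.74 = 29.86 mol
n/ν → R: 9.500, A: 6.408, X: 9.953; A is limiting.
R consumed = (2/4) × 25.63 = 12.82 mol
R remaining = 19.00 − 12.82 = 6.180 mol
mass = 6.180 × 308.89 = 1909 g

1910 g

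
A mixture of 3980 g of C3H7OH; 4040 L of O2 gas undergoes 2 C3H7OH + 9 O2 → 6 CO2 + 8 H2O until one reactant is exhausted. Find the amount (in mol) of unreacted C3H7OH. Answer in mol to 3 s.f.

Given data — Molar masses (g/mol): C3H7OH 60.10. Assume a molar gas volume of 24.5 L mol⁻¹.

n(C3H7OH) = 3980 / 60.10 = 66.22 mol
n(O2) = 4040 / 24.5 = 164.9 mol
n/ν for C3H7OH = 66.22/2 = 33.11
n/ν for O2 = 164.9/9 = 18.32
Smallest n/ν is O2 → limiting reagent.
C3H7OH consumed = (2/9) × 164.9 = 36.64 mol
C3H7OH remaining = 66.22 − 36.64 = 29.58 mol

29.6 mol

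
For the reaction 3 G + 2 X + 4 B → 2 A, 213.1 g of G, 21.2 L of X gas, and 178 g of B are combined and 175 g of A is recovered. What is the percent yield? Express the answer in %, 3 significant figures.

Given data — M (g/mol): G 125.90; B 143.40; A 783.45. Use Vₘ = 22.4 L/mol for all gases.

36.0 %

n(G) = 213.1 / 125.90 = 1.693 mol
n(X) = 21.20 / 22.4 = 0.9464 mol
n(B) = 178.0 / 143.40 = 1.241 mol
n/ν for G = 1.693/3 = 0.5643
n/ν for X = 0.9464/2 = 0.4732
n/ν for B = 1.241/4 = 0.3103
Smallest n/ν is B → limiting reagent.
theoretical n(A) = (2/4) × 1.241 = 0.6205 mol → 486.1 g
% yield = 175 / 486.1 × 100 = 36.00 %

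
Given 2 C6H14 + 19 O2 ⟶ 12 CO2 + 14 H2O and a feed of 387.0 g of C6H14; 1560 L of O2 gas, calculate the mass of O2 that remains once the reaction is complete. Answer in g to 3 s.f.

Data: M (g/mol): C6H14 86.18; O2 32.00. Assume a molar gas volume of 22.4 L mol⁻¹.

n(C6H14) = 387.0 / 86.18 = 4.491 mol
n(O2) = 1560 / 22.4 = 69.64 mol
n/ν for C6H14 = 4.491/2 = 2.246
n/ν for O2 = 69.64/19 = 3.665
Smallest n/ν is C6H14 → limiting reagent.
O2 consumed = (19/2) × 4.491 = 42.66 mol
O2 remaining = 69.64 − 42.66 = 26.98 mol
mass = 26.98 × 32.00 = 863.4 g

863 g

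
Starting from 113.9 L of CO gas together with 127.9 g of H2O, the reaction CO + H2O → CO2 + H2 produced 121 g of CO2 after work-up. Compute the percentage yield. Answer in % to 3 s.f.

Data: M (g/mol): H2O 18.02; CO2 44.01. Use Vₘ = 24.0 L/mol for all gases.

n(CO) = 113.9 / 24.0 = 4.746 mol
n(H2O) = 127.9 / 18.02 = 7.098 mol
n/ν for CO = 4.746/1 = 4.746
n/ν for H2O = 7.098/1 = 7.098
Smallest n/ν is CO → limiting reagent.
theoretical n(CO2) = (1/1) × 4.746 = 4.746 mol → 208.9 g
% yield = 121 / 208.9 × 100 = 57.92 %

57.9 %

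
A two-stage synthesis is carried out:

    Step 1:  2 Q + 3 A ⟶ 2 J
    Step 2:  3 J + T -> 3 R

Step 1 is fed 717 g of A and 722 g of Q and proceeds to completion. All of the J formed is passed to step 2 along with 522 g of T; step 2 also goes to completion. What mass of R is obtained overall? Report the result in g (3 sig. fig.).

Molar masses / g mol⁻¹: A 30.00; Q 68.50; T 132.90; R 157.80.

1660 g

Step 1:
n(A) = 717.0 / 30.00 = 23.90 mol
n(Q) = 722.0 / 68.50 = 10.54 mol
n/ν for A = 23.90/3 = 7.967
n/ν for Q = 10.54/2 = 5.270
Smallest n/ν is Q → limiting reagent.
n(J) produced = (2/2) × 10.54 = 10.54 mol
Step 2:
n(J) available = 10.54 mol
n(T) = 522.0 / 132.90 = 3.928 mol
n/ν for J = 10.54/3 = 3.513
n/ν for T = 3.928/1 = 3.928
Smallest n/ν is J → limiting reagent.
n(R) = (3/3) × 10.54 = 10.54 mol
mass = 10.54 × 157.80 = 1663 g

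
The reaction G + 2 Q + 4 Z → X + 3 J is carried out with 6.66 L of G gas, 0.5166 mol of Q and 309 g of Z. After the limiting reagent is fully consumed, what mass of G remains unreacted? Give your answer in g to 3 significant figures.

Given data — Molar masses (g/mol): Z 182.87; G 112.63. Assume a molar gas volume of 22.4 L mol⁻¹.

4.39 g

n(G) = 6.660 / 22.4 = 0.2973 mol
n(Q) = 0.5166 mol
n(Z) = 309.0 / 182.87 = 1.690 mol
n/ν → G: 0.2973, Q: 0.2583, Z: 0.4225; Q is limiting.
G consumed = (1/2) × 0.5166 = 0.2583 mol
G remaining = 0.2973 − 0.2583 = 0.03900 mol
mass = 0.03900 × 112.63 = 4.393 g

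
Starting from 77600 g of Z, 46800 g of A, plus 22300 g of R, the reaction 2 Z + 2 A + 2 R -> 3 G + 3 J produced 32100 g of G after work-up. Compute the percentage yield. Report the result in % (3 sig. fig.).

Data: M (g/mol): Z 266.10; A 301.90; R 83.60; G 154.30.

n(Z) = 77600 / 266.10 = 291.6 mol
n(A) = 46800 / 301.90 = 155.0 mol
n(R) = 22300 / 83.60 = 266.7 mol
n/ν for Z = 291.6/2 = 145.8
n/ν for A = 155.0/2 = 77.50
n/ν for R = 266.7/2 = 133.4
Smallest n/ν is A → limiting reagent.
theoretical n(G) = (3/2) × 155.0 = 232.5 mol → 35870 g
% yield = 32100 / 35870 × 100 = 89.49 %

89.5 %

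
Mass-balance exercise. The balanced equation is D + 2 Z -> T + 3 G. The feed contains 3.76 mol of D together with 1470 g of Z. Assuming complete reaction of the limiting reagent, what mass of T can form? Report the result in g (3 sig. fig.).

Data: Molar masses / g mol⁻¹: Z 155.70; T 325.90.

n(D) = 3.760 mol
n(Z) = 1470 / 155.70 = 9.441 mol
n/ν → D: 3.760, Z: 4.721; D is limiting.
n(T) = (1/1) × 3.760 = 3.760 mol
mass = 3.760 × 325.90 = 1225 g

1230 g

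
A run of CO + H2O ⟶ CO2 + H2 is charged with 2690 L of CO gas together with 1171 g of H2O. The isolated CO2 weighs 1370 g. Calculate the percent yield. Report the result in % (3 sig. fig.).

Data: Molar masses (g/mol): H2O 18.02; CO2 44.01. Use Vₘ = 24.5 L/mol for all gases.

47.9 %

n(CO) = 2690 / 24.5 = 109.8 mol
n(H2O) = 1171 / 18.02 = 64.98 mol
n/ν for CO = 109.8/1 = 109.8
n/ν for H2O = 64.98/1 = 64.98
Smallest n/ν is H2O → limiting reagent.
theoretical n(CO2) = (1/1) × 64.98 = 64.98 mol → 2860 g
% yield = 1370 / 2860 × 100 = 47.90 %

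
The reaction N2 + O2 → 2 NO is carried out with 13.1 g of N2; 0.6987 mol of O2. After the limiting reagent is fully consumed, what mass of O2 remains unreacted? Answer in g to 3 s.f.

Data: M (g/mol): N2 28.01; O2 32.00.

7.39 g

n(N2) = 13.10 / 28.01 = 0.4677 mol
n(O2) = 0.6987 mol
n/ν for N2 = 0.4677/1 = 0.4677
n/ν for O2 = 0.6987/1 = 0.6987
Smallest n/ν is N2 → limiting reagent.
O2 consumed = (1/1) × 0.4677 = 0.4677 mol
O2 remaining = 0.6987 − 0.4677 = 0.2310 mol
mass = 0.2310 × 32.00 = 7.392 g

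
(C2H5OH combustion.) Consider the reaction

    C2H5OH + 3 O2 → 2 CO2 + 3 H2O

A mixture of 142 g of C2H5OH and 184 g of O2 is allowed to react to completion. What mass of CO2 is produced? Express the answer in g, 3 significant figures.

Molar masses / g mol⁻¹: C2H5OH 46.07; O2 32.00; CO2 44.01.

169 g

n(C2H5OH) = 142.0 / 46.07 = 3.082 mol
n(O2) = 184.0 / 32.00 = 5.750 mol
n/ν for C2H5OH = 3.082/1 = 3.082
n/ν for O2 = 5.750/3 = 1.917
Smallest n/ν is O2 → limiting reagent.
n(CO2) = (2/3) × 5.750 = 3.833 mol
mass = 3.833 × 44.01 = 168.7 g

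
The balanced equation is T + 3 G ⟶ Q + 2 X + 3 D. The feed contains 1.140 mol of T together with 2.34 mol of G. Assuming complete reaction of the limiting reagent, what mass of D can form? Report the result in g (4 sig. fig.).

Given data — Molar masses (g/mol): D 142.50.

n(T) = 1.140 mol
n(G) = 2.340 mol
n/ν → T: 1.140, G: 0.7800; G is limiting.
n(D) = (3/3) × 2.340 = 2.340 mol
mass = 2.340 × 142.50 = 333.5 g

333.5 g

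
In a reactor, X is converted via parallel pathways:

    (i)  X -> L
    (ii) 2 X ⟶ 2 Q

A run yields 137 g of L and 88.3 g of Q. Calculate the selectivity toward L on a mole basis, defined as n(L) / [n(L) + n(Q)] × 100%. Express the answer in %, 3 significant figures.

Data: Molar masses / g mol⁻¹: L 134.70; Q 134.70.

n(L) = 137 / 134.70 = 1.017 mol
n(Q) = 88.3 / 134.70 = 0.6555 mol
selectivity = 1.017/(1.017+0.6555) × 100 = 60.81 %

60.8 %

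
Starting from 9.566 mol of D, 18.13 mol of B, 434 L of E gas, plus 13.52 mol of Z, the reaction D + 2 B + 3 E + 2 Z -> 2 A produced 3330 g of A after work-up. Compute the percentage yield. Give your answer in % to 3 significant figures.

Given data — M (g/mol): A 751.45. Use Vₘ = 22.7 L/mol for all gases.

34.8 %

n(D) = 9.566 mol
n(B) = 18.13 mol
n(E) = 434.0 / 22.7 = 19.12 mol
n(Z) = 13.52 mol
n/ν for D = 9.566/1 = 9.566
n/ν for B = 18.13/2 = 9.065
n/ν for E = 19.12/3 = 6.373
n/ν for Z = 13.52/2 = 6.760
Smallest n/ν is E → limiting reagent.
theoretical n(A) = (2/3) × 19.12 = 12.75 mol → 9581 g
% yield = 3330 / 9581 × 100 = 34.76 %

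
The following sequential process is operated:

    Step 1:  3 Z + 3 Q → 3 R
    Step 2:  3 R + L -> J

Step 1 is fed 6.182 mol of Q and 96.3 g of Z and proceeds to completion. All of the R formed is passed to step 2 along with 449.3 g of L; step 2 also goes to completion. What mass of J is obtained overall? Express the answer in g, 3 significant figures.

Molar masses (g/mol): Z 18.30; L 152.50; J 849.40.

1490 g

Step 1:
n(Q) = 6.182 mol
n(Z) = 96.30 / 18.30 = 5.262 mol
n/ν for Q = 6.182/3 = 2.061
n/ν for Z = 5.262/3 = 1.754
Smallest n/ν is Z → limiting reagent.
n(R) produced = (3/3) × 5.262 = 5.262 mol
Step 2:
n(R) available = 5.262 mol
n(L) = 449.3 / 152.50 = 2.946 mol
n/ν for R = 5.262/3 = 1.754
n/ν for L = 2.946/1 = 2.946
Smallest n/ν is R → limiting reagent.
n(J) = (1/3) × 5.262 = 1.754 mol
mass = 1.754 × 849.40 = 1490 g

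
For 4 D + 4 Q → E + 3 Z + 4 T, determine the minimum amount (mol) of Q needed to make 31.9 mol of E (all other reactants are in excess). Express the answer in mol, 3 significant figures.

n(E) = 31.90 mol
n(Q) = (4/1) × 31.90 = 127.6 mol

128 mol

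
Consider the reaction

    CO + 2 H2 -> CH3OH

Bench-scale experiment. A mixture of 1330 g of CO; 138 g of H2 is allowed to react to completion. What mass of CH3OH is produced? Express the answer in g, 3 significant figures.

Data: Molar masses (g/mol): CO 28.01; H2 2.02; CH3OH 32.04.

n(CO) = 1330 / 28.01 = 47.48 mol
n(H2) = 138.0 / 2.02 = 68.32 mol
n/ν for CO = 47.48/1 = 47.48
n/ν for H2 = 68.32/2 = 34.16
Smallest n/ν is H2 → limiting reagent.
n(CH3OH) = (1/2) × 68.32 = 34.16 mol
mass = 34.16 × 32.04 = 1094 g

1090 g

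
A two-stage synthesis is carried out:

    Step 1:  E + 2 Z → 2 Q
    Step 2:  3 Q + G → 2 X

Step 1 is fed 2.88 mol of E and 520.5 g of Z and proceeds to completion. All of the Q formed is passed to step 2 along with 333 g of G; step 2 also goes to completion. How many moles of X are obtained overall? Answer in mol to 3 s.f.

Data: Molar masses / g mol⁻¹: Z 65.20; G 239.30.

Step 1:
n(E) = 2.880 mol
n(Z) = 520.5 / 65.20 = 7.983 mol
n/ν for E = 2.880/1 = 2.880
n/ν for Z = 7.983/2 = 3.992
Smallest n/ν is E → limiting reagent.
n(Q) produced = (2/1) × 2.880 = 5.760 mol
Step 2:
n(Q) available = 5.760 mol
n(G) = 333.0 / 239.30 = 1.392 mol
n/ν for Q = 5.760/3 = 1.920
n/ν for G = 1.392/1 = 1.392
Smallest n/ν is G → limiting reagent.
n(X) = (2/1) × 1.392 = 2.784 mol

2.78 mol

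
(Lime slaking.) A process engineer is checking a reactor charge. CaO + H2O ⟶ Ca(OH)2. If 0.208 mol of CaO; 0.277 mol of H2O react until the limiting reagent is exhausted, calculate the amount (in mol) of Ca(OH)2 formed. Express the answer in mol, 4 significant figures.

n(CaO) = 0.2080 mol
n(H2O) = 0.2770 mol
n/ν for CaO = 0.2080/1 = 0.2080
n/ν for H2O = 0.2770/1 = 0.2770
Smallest n/ν is CaO → limiting reagent.
n(Ca(OH)2) = (1/1) × 0.2080 = 0.2080 mol

0.2080 mol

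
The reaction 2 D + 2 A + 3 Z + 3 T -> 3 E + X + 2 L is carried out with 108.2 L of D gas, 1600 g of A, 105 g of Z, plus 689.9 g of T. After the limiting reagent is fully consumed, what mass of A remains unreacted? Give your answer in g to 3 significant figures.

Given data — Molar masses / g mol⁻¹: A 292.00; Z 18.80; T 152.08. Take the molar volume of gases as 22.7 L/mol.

n(D) = 108.2 / 22.7 = 4.767 mol
n(A) = 1600 / 292.00 = 5.479 mol
n(Z) = 105.0 / 18.80 = 5.585 mol
n(T) = 689.9 / 152.08 = 4.536 mol
n/ν for D = 4.767/2 = 2.384
n/ν for A = 5.479/2 = 2.740
n/ν for Z = 5.585/3 = 1.862
n/ν for T = 4.536/3 = 1.512
Smallest n/ν is T → limiting reagent.
A consumed = (2/3) × 4.536 = 3.024 mol
A remaining = 5.479 − 3.024 = 2.455 mol
mass = 2.455 × 292.00 = 716.9 g

717 g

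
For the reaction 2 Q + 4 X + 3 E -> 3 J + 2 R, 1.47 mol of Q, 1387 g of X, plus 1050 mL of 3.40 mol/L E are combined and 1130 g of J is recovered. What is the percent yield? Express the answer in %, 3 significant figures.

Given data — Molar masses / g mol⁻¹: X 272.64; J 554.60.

92.4 %

n(Q) = 1.470 mol
n(X) = 1387 / 272.64 = 5.087 mol
n(E) = 3.40 × 1050/1000 = 3.570 mol
n/ν for Q = 1.470/2 = 0.7350
n/ν for X = 5.087/4 = 1.272
n/ν for E = 3.570/3 = 1.190
Smallest n/ν is Q → limiting reagent.
theoretical n(J) = (3/2) × 1.470 = 2.205 mol → 1223 g
% yield = 1130 / 1223 × 100 = 92.40 %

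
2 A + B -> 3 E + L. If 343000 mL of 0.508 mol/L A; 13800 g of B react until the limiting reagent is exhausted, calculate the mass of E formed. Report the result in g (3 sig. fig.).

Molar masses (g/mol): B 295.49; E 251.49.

35200 g

n(A) = 0.508 × 343000/1000 = 174.2 mol
n(B) = 13800 / 295.49 = 46.70 mol
n/ν for A = 174.2/2 = 87.10
n/ν for B = 46.70/1 = 46.70
Smallest n/ν is B → limiting reagent.
n(E) = (3/1) × 46.70 = 140.1 mol
mass = 140.1 × 251.49 = 35230 g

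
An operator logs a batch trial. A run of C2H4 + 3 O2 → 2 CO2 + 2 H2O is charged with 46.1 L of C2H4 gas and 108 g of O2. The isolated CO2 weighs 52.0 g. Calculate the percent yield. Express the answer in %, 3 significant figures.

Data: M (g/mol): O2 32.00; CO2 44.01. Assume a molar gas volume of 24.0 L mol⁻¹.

n(C2H4) = 46.10 / 24.0 = 1.921 mol
n(O2) = 108.0 / 32.00 = 3.375 mol
n/ν for C2H4 = 1.921/1 = 1.921
n/ν for O2 = 3.375/3 = 1.125
Smallest n/ν is O2 → limiting reagent.
theoretical n(CO2) = (2/3) × 3.375 = 2.250 mol → 99.02 g
% yield = 52.0 / 99.02 × 100 = 52.51 %

52.5 %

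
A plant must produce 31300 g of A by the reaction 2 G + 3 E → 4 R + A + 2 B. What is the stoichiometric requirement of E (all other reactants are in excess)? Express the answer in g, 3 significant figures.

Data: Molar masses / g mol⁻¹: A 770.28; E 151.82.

18500 g

n(A) = 31300 / 770.28 = 40.63 mol
n(E) = (3/1) × 40.63 = 121.9 mol
mass = 121.9 × 151.82 = 18510 g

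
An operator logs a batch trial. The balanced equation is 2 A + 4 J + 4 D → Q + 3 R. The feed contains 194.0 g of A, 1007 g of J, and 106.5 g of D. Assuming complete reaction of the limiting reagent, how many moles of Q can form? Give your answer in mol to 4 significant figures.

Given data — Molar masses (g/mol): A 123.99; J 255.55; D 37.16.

0.7165 mol

n(A) = 194.0 / 123.99 = 1.565 mol
n(J) = 1007 / 255.55 = 3.941 mol
n(D) = 106.5 / 37.16 = 2.866 mol
n/ν for A = 1.565/2 = 0.7825
n/ν for J = 3.941/4 = 0.9853
n/ν for D = 2.866/4 = 0.7165
Smallest n/ν is D → limiting reagent.
n(Q) = (1/4) × 2.866 = 0.7165 mol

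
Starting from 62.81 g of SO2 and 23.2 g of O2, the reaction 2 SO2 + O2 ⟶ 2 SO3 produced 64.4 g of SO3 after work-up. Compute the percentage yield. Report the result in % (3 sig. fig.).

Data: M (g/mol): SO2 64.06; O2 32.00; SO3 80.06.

82.0 %

n(SO2) = 62.81 / 64.06 = 0.9805 mol
n(O2) = 23.20 / 32.00 = 0.7250 mol
n/ν for SO2 = 0.9805/2 = 0.4903
n/ν for O2 = 0.7250/1 = 0.7250
Smallest n/ν is SO2 → limiting reagent.
theoretical n(SO3) = (2/2) × 0.9805 = 0.9805 mol → 78.50 g
% yield = 64.4 / 78.50 × 100 = 82.04 %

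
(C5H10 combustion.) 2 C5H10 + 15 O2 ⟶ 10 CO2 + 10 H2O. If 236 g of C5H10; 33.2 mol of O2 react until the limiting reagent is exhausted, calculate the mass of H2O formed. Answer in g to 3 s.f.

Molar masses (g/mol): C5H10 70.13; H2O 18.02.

n(C5H10) = 236.0 / 70.13 = 3.365 mol
n(O2) = 33.20 mol
n/ν for C5H10 = 3.365/2 = 1.683
n/ν for O2 = 33.20/15 = 2.213
Smallest n/ν is C5H10 → limiting reagent.
n(H2O) = (10/2) × 3.365 = 16.83 mol
mass = 16.83 × 18.02 = 303.3 g

303 g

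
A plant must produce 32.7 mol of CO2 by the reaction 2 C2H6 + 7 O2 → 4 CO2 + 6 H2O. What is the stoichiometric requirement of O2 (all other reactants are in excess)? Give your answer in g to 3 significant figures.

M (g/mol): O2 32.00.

n(CO2) = 32.70 mol
n(O2) = (7/4) × 32.70 = 57.23 mol
mass = 57.23 × 32.00 = 1831 g

1830 g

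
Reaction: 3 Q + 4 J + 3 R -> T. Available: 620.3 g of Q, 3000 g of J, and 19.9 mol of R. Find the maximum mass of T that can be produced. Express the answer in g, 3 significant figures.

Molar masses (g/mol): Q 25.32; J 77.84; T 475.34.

n(Q) = 620.3 / 25.32 = 24.50 mol
n(J) = 3000 / 77.84 = 38.54 mol
n(R) = 19.90 mol
n/ν → Q: 8.167, J: 9.635, R: 6.633; R is limiting.
n(T) = (1/3) × 19.90 = 6.633 mol
mass = 6.633 × 475.34 = 3153 g

3150 g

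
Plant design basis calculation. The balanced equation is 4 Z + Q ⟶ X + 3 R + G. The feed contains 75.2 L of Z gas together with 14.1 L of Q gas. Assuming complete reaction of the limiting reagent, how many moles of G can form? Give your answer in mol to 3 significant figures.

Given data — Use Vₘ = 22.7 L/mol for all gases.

n(Z) = 75.20 / 22.7 = 3.313 mol
n(Q) = 14.10 / 22.7 = 0.6211 mol
n/ν → Z: 0.8283, Q: 0.6211; Q is limiting.
n(G) = (1/1) × 0.6211 = 0.6211 mol

0.621 mol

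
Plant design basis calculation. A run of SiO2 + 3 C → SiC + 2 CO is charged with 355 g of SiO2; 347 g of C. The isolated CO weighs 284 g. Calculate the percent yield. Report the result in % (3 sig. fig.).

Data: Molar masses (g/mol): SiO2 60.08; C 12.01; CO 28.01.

n(SiO2) = 355.0 / 60.08 = 5.909 mol
n(C) = 347.0 / 12.01 = 28.89 mol
n/ν → SiO2: 5.909, C: 9.630; SiO2 is limiting.
theoretical n(CO) = (2/1) × 5.909 = 11.82 mol → 331.1 g
% yield = 284 / 331.1 × 100 = 85.77 %

85.8 %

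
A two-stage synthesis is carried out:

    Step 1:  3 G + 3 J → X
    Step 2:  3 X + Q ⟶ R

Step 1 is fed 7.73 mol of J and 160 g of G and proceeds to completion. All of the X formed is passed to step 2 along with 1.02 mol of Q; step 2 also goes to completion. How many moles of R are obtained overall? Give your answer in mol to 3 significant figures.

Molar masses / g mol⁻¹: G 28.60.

Step 1:
n(J) = 7.730 mol
n(G) = 160.0 / 28.60 = 5.594 mol
n/ν for J = 7.730/3 = 2.577
n/ν for G = 5.594/3 = 1.865
Smallest n/ν is G → limiting reagent.
n(X) produced = (1/3) × 5.594 = 1.865 mol
Step 2:
n(X) available = 1.865 mol
n(Q) = 1.020 mol
n/ν for X = 1.865/3 = 0.6217
n/ν for Q = 1.020/1 = 1.020
Smallest n/ν is X → limiting reagent.
n(R) = (1/3) × 1.865 = 0.6217 mol

0.622 mol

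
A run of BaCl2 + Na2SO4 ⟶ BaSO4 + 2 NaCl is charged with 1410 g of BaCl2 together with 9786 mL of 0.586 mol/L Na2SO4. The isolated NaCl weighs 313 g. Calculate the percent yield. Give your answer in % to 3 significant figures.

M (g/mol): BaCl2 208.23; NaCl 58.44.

46.7 %

n(BaCl2) = 1410 / 208.23 = 6.771 mol
n(Na2SO4) = 0.586 × 9786/1000 = 5.735 mol
n/ν for BaCl2 = 6.771/1 = 6.771
n/ν for Na2SO4 = 5.735/1 = 5.735
Smallest n/ν is Na2SO4 → limiting reagent.
theoretical n(NaCl) = (2/1) × 5.735 = 11.47 mol → 670.3 g
% yield = 313 / 670.3 × 100 = 46.70 %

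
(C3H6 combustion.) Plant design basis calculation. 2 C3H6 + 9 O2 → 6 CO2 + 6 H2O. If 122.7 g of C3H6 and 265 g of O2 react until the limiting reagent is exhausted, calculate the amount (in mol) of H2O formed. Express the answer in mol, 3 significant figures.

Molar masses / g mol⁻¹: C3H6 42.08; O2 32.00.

5.52 mol

n(C3H6) = 122.7 / 42.08 = 2.916 mol
n(O2) = 265.0 / 32.00 = 8.281 mol
n/ν for C3H6 = 2.916/2 = 1.458
n/ν for O2 = 8.281/9 = 0.9201
Smallest n/ν is O2 → limiting reagent.
n(H2O) = (6/9) × 8.281 = 5.521 mol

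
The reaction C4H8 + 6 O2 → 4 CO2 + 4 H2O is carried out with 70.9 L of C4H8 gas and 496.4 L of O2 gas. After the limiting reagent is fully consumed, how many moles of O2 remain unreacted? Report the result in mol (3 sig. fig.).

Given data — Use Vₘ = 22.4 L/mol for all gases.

3.17 mol

n(C4H8) = 70.90 / 22.4 = 3.165 mol
n(O2) = 496.4 / 22.4 = 22.16 mol
n/ν for C4H8 = 3.165/1 = 3.165
n/ν for O2 = 22.16/6 = 3.693
Smallest n/ν is C4H8 → limiting reagent.
O2 consumed = (6/1) × 3.165 = 18.99 mol
O2 remaining = 22.16 − 18.99 = 3.170 mol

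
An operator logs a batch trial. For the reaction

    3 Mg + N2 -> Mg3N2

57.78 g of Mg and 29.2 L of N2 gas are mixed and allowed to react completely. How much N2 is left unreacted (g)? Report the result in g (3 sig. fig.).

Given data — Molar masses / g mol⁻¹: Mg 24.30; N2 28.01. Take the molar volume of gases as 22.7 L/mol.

n(Mg) = 57.78 / 24.30 = 2.378 mol
n(N2) = 29.20 / 22.7 = 1.286 mol
n/ν for Mg = 2.378/3 = 0.7927
n/ν for N2 = 1.286/1 = 1.286
Smallest n/ν is Mg → limiting reagent.
N2 consumed = (1/3) × 2.378 = 0.7927 mol
N2 remaining = 1.286 − 0.7927 = 0.4933 mol
mass = 0.4933 × 28.01 = 13.82 g

13.8 g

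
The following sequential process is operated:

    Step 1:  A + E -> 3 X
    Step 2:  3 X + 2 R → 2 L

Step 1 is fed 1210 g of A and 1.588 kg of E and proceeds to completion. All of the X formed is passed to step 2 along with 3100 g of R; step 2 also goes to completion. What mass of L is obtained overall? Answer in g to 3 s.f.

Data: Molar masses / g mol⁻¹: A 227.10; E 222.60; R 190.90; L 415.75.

Step 1:
n(A) = 1210 / 227.10 = 5.328 mol
n(E) = 1.588×1000 / 222.60 = 7.134 mol
n/ν for A = 5.328/1 = 5.328
n/ν for E = 7.134/1 = 7.134
Smallest n/ν is A → limiting reagent.
n(X) produced = (3/1) × 5.328 = 15.98 mol
Step 2:
n(X) available = 15.98 mol
n(R) = 3100 / 190.90 = 16.24 mol
n/ν for X = 15.98/3 = 5.327
n/ν for R = 16.24/2 = 8.120
Smallest n/ν is X → limiting reagent.
n(L) = (2/3) × 15.98 = 10.65 mol
mass = 10.65 × 415.75 = 4428 g

4430 g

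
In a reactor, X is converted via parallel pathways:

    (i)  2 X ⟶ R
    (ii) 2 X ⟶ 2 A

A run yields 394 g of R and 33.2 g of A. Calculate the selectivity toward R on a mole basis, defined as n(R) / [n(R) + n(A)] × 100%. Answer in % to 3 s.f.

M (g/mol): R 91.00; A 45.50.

85.6 %

n(R) = 394 / 91.00 = 4.330 mol
n(A) = 33.2 / 45.50 = 0.7297 mol
selectivity = 4.330/(4.330+0.7297) × 100 = 85.58 %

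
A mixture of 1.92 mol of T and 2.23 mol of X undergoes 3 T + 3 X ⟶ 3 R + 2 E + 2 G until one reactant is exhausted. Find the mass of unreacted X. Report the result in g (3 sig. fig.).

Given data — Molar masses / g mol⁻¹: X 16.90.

n(T) = 1.920 mol
n(X) = 2.230 mol
n/ν for T = 1.920/3 = 0.6400
n/ν for X = 2.230/3 = 0.7433
Smallest n/ν is T → limiting reagent.
X consumed = (3/3) × 1.920 = 1.920 mol
X remaining = 2.230 − 1.920 = 0.3100 mol
mass = 0.3100 × 16.90 = 5.239 g

5.24 g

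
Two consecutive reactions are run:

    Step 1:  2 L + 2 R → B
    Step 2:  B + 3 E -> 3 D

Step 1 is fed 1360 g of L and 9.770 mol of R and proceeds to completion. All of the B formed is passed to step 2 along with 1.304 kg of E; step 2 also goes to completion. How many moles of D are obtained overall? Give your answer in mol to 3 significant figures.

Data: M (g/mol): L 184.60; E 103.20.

11.1 mol

Step 1:
n(L) = 1360 / 184.60 = 7.367 mol
n(R) = 9.770 mol
n/ν for L = 7.367/2 = 3.684
n/ν for R = 9.770/2 = 4.885
Smallest n/ν is L → limiting reagent.
n(B) produced = (1/2) × 7.367 = 3.684 mol
Step 2:
n(B) available = 3.684 mol
n(E) = 1.304×1000 / 103.20 = 12.64 mol
n/ν for B = 3.684/1 = 3.684
n/ν for E = 12.64/3 = 4.213
Smallest n/ν is B → limiting reagent.
n(D) = (3/1) × 3.684 = 11.05 mol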